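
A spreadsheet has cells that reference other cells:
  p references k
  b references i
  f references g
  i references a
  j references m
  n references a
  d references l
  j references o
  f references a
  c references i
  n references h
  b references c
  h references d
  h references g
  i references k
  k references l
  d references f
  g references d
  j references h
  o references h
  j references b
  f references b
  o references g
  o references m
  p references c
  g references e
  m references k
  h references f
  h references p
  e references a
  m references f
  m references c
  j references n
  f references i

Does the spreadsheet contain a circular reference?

Yes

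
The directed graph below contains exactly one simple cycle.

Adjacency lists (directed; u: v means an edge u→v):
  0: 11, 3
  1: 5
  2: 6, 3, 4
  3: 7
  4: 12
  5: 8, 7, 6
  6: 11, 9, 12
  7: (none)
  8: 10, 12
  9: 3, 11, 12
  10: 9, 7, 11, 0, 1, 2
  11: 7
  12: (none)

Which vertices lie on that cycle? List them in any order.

1, 5, 8, 10

DFS with gray/black marking from 10:
10 gray
  9 gray
    3 gray
      7 gray
      7 black
    3 black
    11 gray
      11→7: 7 black — skip
    11 black
    12 gray
    12 black
  9 black
  10→7: 7 black — skip
  10→11: 11 black — skip
  0 gray
    0→11: 11 black — skip
    0→3: 3 black — skip
  0 black
  1 gray
    5 gray
      8 gray
        8→10: 10 is gray → back edge
Back edge closes the cycle 10 → 1 → 5 → 8 → 10; its vertices are {1, 5, 8, 10}.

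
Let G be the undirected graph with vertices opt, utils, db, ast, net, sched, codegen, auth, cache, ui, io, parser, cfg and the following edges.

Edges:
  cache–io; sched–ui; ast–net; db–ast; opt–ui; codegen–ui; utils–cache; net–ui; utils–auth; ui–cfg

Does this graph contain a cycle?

DFS, tracking each vertex's parent; an edge to a visited non-parent vertex closes a cycle.
Start from io:
visit io (parent –)
  visit cache (parent io)
    cache–io: parent, skip
    visit utils (parent cache)
      utils–cache: parent, skip
      visit auth (parent utils)
        auth–utils: parent, skip
visit opt (parent –)
  visit ui (parent opt)
    ui–opt: parent, skip
    visit sched (parent ui)
      sched–ui: parent, skip
    visit codegen (parent ui)
      codegen–ui: parent, skip
    visit cfg (parent ui)
      cfg–ui: parent, skip
    visit net (parent ui)
      visit ast (parent net)
        ast–net: parent, skip
        visit db (parent ast)
          db–ast: parent, skip
      net–ui: parent, skip
visit parser (parent –)
No non-parent visited neighbor found — the graph is a forest.

No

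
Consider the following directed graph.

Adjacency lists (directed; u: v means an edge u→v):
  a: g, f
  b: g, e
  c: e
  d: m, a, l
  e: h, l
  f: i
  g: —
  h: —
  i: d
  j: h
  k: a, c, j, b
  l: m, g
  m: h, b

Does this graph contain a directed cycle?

DFS with white/gray/black marking, starting from a:
a gray
  g gray
  g black
  f gray
    i gray
      d gray
        m gray
          h gray
          h black
          b gray
            b→g: g black — skip
            e gray
              e→h: h black — skip
              l gray
                l→m: m is gray → back edge
Back edge found, so a cycle exists: m → b → e → l → m.

Yes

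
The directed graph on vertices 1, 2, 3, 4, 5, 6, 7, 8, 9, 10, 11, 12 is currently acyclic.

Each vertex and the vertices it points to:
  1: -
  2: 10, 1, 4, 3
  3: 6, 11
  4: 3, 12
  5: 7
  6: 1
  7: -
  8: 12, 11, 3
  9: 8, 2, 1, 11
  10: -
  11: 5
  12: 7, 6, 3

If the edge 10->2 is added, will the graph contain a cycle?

Yes

Adding 10→2 creates a cycle iff 2 can already reach 10.
Path from 2: 2 → 10.
So 2 → … → 10 → 2 is a cycle.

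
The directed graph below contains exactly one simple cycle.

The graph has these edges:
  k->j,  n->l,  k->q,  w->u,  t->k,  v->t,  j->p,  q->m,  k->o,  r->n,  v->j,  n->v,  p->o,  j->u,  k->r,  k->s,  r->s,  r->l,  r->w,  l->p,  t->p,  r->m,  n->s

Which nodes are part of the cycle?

DFS with gray/black marking from n:
n gray
  v gray
    j gray
      p gray
        o gray
        o black
      p black
      u gray
      u black
    j black
    t gray
      t→p: p black — skip
      k gray
        k→j: j black — skip
        k→o: o black — skip
        s gray
        s black
        r gray
          r→n: n is gray → back edge
Back edge closes the cycle n → v → t → k → r → n; its vertices are {k, n, r, t, v}.

k, n, r, t, v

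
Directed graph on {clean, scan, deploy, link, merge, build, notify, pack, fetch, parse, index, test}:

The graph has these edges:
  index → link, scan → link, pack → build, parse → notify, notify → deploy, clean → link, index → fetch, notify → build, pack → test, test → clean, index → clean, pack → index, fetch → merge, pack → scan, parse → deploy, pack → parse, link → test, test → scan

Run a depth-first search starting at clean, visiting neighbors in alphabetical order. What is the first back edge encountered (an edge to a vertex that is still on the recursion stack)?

DFS from clean (visiting neighbors in alphabetical order); mark gray on enter, black on exit:
clean gray
  link gray
    test gray
      test→clean: clean is gray → back edge
First back edge: test → clean.

test->clean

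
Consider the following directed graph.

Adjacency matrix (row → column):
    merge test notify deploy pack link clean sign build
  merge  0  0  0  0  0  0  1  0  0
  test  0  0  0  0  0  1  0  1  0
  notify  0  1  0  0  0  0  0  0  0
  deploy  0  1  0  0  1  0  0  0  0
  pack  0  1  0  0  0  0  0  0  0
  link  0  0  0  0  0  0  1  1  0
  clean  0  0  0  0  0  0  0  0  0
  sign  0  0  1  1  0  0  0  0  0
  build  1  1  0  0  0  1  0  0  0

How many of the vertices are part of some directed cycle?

A vertex is on a directed cycle iff it belongs to a strongly connected component of size ≥ 2 (or has a self-loop).
The vertices on cycles are {link, pack, sign, test, deploy, notify} — 6 in total.

6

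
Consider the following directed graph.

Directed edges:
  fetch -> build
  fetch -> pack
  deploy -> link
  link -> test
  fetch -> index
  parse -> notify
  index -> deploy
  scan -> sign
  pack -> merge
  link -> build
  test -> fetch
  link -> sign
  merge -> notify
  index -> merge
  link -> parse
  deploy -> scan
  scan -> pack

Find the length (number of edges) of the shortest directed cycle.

5

For each vertex v, BFS finds the shortest path from v back to v.
The shortest such closed walk is fetch → index → deploy → link → test → fetch, length 5.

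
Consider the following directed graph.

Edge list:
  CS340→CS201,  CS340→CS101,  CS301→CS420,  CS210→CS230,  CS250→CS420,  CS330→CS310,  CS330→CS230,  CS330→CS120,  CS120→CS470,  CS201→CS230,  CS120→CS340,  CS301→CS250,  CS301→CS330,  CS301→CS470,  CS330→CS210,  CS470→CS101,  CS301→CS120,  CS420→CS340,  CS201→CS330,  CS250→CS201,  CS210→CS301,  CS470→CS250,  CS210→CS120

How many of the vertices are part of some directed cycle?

9

A vertex is on a directed cycle iff it belongs to a strongly connected component of size ≥ 2 (or has a self-loop).
The vertices on cycles are {CS120, CS201, CS210, CS250, CS301, CS330, CS340, CS420, CS470} — 9 in total.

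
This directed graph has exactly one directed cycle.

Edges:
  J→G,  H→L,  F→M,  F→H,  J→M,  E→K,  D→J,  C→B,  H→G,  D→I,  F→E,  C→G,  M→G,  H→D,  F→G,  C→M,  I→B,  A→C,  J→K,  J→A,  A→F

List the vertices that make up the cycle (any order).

A, D, F, H, J

DFS with gray/black marking from D:
D gray
  I gray
    B gray
    B black
  I black
  J gray
    M gray
      G gray
      G black
    M black
    K gray
    K black
    J→G: G black — skip
    A gray
      F gray
        F→G: G black — skip
        H gray
          H→G: G black — skip
          H→D: D is gray → back edge
Back edge closes the cycle D → J → A → F → H → D; its vertices are {A, D, F, H, J}.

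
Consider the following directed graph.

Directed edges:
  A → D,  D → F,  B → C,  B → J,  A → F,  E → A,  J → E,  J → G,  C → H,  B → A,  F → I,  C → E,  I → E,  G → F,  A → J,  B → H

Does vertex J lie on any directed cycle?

J is on a cycle iff J can reach itself via ≥1 edge.
J → E → A → J — yes.

Yes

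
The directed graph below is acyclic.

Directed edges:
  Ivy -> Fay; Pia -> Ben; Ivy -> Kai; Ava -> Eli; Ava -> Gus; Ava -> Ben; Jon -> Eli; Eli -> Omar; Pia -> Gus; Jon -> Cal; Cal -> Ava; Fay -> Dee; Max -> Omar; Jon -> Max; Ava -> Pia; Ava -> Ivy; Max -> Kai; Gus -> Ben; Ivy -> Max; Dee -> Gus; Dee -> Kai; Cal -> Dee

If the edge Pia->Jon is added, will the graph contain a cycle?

Adding Pia→Jon creates a cycle iff Jon can already reach Pia.
Path from Jon: Jon → Cal → Ava → Pia.
So Jon → … → Pia → Jon is a cycle.

Yes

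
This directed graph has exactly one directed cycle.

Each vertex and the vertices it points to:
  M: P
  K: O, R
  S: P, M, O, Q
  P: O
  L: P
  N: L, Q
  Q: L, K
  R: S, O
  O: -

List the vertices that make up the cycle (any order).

DFS with gray/black marking from Q:
Q gray
  L gray
    P gray
      O gray
      O black
    P black
  L black
  K gray
    K→O: O black — skip
    R gray
      S gray
        S→P: P black — skip
        M gray
          M→P: P black — skip
        M black
        S→O: O black — skip
        S→Q: Q is gray → back edge
Back edge closes the cycle Q → K → R → S → Q; its vertices are {K, Q, R, S}.

K, Q, R, S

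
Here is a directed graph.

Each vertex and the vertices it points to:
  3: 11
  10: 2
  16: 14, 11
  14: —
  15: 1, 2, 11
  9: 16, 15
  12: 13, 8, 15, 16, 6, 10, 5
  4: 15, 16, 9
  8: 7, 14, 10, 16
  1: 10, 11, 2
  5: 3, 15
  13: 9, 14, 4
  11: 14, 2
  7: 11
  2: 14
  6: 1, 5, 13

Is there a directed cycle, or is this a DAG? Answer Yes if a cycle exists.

No

DFS with white/gray/black marking, starting from 14:
14 gray
14 black
3 gray
  11 gray
    11→14: 14 black — skip
    2 gray
      2→14: 14 black — skip
    2 black
  11 black
3 black
10 gray
  10→2: 2 black — skip
10 black
16 gray
  16→14: 14 black — skip
  16→11: 11 black — skip
16 black
15 gray
  1 gray
    1→10: 10 black — skip
    1→11: 11 black — skip
    1→2: 2 black — skip
  1 black
  15→2: 2 black — skip
  15→11: 11 black — skip
15 black
9 gray
  9→16: 16 black — skip
  9→15: 15 black — skip
9 black
12 gray
  13 gray
    13→9: 9 black — skip
    13→14: 14 black — skip
    4 gray
      4→15: 15 black — skip
      4→16: 16 black — skip
      4→9: 9 black — skip
    4 black
  13 black
  8 gray
    7 gray
      7→11: 11 black — skip
    7 black
    8→14: 14 black — skip
    8→10: 10 black — skip
    8→16: 16 black — skip
  8 black
  12→15: 15 black — skip
  12→16: 16 black — skip
  6 gray
    6→1: 1 black — skip
    5 gray
      5→3: 3 black — skip
      5→15: 15 black — skip
    5 black
    6→13: 13 black — skip
  6 black
  12→10: 10 black — skip
  12→5: 5 black — skip
12 black
Every edge goes to a white or black vertex — no back edge, so the graph is acyclic.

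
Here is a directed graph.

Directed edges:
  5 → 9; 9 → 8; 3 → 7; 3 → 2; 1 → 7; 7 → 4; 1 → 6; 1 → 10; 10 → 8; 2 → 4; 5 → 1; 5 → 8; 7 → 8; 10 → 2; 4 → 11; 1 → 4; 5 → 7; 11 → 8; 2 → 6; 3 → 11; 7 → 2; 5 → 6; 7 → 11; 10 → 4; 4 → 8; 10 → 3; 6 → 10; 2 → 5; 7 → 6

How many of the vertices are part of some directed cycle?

7

A vertex is on a directed cycle iff it belongs to a strongly connected component of size ≥ 2 (or has a self-loop).
The vertices on cycles are {1, 2, 3, 5, 6, 7, 10} — 7 in total.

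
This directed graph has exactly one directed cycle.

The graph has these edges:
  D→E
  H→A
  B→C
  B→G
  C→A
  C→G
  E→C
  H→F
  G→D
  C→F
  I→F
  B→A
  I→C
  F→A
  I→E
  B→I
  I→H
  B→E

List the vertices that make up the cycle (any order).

C, D, E, G

DFS with gray/black marking from G:
G gray
  D gray
    E gray
      C gray
        F gray
          A gray
          A black
        F black
        C→A: A black — skip
        C→G: G is gray → back edge
Back edge closes the cycle G → D → E → C → G; its vertices are {C, D, E, G}.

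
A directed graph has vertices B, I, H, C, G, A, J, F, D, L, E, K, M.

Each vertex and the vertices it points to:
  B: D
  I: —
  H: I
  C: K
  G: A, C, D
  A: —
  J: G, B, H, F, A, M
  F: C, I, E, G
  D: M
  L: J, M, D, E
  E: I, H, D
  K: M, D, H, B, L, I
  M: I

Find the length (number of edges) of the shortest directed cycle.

5

For each vertex v, BFS finds the shortest path from v back to v.
The shortest such closed walk is F → C → K → L → J → F, length 5.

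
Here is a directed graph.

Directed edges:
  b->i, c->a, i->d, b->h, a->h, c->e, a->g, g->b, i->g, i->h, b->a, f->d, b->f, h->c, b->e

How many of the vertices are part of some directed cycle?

6

A vertex is on a directed cycle iff it belongs to a strongly connected component of size ≥ 2 (or has a self-loop).
The vertices on cycles are {a, b, c, g, h, i} — 6 in total.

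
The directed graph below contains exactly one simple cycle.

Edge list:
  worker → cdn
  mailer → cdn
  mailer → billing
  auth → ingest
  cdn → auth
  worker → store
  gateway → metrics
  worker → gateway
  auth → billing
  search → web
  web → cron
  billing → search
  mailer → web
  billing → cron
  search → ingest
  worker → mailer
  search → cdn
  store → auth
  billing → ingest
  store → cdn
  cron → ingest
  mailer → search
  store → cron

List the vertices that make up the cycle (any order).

cdn, auth, search, billing

DFS with gray/black marking from billing:
billing gray
  ingest gray
  ingest black
  search gray
    cdn gray
      auth gray
        auth→ingest: ingest black — skip
        auth→billing: billing is gray → back edge
Back edge closes the cycle billing → search → cdn → auth → billing; its vertices are {cdn, auth, search, billing}.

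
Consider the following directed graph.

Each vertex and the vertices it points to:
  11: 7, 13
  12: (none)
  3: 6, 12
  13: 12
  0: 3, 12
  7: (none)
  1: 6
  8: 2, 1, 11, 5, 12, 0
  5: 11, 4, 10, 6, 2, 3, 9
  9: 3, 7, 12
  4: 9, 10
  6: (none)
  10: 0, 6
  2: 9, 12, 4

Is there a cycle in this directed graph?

DFS with white/gray/black marking, starting from 2:
2 gray
  9 gray
    3 gray
      6 gray
      6 black
      12 gray
      12 black
    3 black
    7 gray
    7 black
    9→12: 12 black — skip
  9 black
  2→12: 12 black — skip
  4 gray
    4→9: 9 black — skip
    10 gray
      0 gray
        0→3: 3 black — skip
        0→12: 12 black — skip
      0 black
      10→6: 6 black — skip
    10 black
  4 black
2 black
11 gray
  11→7: 7 black — skip
  13 gray
    13→12: 12 black — skip
  13 black
11 black
1 gray
  1→6: 6 black — skip
1 black
8 gray
  8→2: 2 black — skip
  8→1: 1 black — skip
  8→11: 11 black — skip
  5 gray
    5→11: 11 black — skip
    5→4: 4 black — skip
    5→10: 10 black — skip
    5→6: 6 black — skip
    5→2: 2 black — skip
    5→3: 3 black — skip
    5→9: 9 black — skip
  5 black
  8→12: 12 black — skip
  8→0: 0 black — skip
8 black
Every edge goes to a white or black vertex — no back edge, so the graph is acyclic.

No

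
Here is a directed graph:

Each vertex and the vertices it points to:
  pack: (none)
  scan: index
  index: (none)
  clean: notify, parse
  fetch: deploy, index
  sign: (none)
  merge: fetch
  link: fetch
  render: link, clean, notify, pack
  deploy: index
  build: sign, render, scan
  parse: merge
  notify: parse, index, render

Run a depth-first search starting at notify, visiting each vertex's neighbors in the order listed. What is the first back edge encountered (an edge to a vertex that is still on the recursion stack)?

DFS from notify (visiting each vertex's neighbors in the order listed); mark gray on enter, black on exit:
notify gray
  parse gray
    merge gray
      fetch gray
        deploy gray
          index gray
          index black
        deploy black
        fetch→index: index black — skip
      fetch black
    merge black
  parse black
  notify→index: index black — skip
  render gray
    link gray
      link→fetch: fetch black — skip
    link black
    clean gray
      clean→notify: notify is gray → back edge
First back edge: clean → notify.

clean->notify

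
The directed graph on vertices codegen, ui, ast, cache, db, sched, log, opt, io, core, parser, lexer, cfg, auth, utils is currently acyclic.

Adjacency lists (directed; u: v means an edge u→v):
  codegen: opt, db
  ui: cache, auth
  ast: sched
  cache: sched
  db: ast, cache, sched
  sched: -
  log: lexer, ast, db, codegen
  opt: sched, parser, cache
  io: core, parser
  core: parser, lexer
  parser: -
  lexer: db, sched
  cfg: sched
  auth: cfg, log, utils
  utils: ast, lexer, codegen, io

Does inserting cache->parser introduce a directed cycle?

No

Adding cache→parser creates a cycle iff parser can already reach cache.
Explore from parser: no path reaches cache. The graph stays acyclic.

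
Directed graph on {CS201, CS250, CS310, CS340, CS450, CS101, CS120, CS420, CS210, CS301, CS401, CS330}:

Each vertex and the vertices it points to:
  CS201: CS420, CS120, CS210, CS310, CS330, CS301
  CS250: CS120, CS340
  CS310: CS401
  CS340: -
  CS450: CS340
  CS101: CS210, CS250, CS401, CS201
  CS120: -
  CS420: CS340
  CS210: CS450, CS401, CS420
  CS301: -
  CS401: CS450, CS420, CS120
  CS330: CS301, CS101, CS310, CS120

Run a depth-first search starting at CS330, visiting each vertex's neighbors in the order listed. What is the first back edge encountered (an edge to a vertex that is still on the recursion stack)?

CS201→CS330

DFS from CS330 (visiting each vertex's neighbors in the order listed); mark gray on enter, black on exit:
CS330 gray
  CS301 gray
  CS301 black
  CS101 gray
    CS210 gray
      CS450 gray
        CS340 gray
        CS340 black
      CS450 black
      CS401 gray
        CS401→CS450: CS450 black — skip
        CS420 gray
          CS420→CS340: CS340 black — skip
        CS420 black
        CS120 gray
        CS120 black
      CS401 black
      CS210→CS420: CS420 black — skip
    CS210 black
    CS250 gray
      CS250→CS120: CS120 black — skip
      CS250→CS340: CS340 black — skip
    CS250 black
    CS101→CS401: CS401 black — skip
    CS201 gray
      CS201→CS420: CS420 black — skip
      CS201→CS120: CS120 black — skip
      CS201→CS210: CS210 black — skip
      CS310 gray
        CS310→CS401: CS401 black — skip
      CS310 black
      CS201→CS330: CS330 is gray → back edge
First back edge: CS201 → CS330.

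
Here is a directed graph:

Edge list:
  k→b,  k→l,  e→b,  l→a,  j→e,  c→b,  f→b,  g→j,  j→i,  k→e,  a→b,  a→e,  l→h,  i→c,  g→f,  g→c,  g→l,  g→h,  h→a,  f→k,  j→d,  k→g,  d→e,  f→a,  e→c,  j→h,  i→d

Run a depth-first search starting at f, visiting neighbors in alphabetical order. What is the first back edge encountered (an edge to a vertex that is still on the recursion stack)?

DFS from f (visiting neighbors in alphabetical order); mark gray on enter, black on exit:
f gray
  a gray
    b gray
    b black
    e gray
      e→b: b black — skip
      c gray
        c→b: b black — skip
      c black
    e black
  a black
  f→b: b black — skip
  k gray
    k→b: b black — skip
    k→e: e black — skip
    g gray
      g→c: c black — skip
      g→f: f is gray → back edge
First back edge: g → f.

g->f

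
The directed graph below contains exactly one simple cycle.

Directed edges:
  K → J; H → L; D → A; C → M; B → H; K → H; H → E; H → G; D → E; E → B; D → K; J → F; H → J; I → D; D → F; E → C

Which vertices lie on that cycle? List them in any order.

B, E, H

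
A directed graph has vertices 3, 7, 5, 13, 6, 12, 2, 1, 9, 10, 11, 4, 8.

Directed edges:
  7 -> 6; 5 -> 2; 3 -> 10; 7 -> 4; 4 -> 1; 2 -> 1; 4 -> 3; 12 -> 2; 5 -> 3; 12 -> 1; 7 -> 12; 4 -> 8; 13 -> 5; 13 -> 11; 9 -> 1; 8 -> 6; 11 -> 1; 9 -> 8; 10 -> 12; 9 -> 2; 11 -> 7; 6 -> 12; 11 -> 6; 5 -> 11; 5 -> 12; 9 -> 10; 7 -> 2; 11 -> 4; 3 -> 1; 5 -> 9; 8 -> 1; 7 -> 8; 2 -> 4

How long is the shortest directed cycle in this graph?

5

For each vertex v, BFS finds the shortest path from v back to v.
The shortest such closed walk is 10 → 12 → 2 → 4 → 3 → 10, length 5.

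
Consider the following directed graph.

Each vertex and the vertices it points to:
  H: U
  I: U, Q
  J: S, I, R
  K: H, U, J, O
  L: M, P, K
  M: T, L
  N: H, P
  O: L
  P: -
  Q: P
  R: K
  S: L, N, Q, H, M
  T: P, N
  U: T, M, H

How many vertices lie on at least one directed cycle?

12

A vertex is on a directed cycle iff it belongs to a strongly connected component of size ≥ 2 (or has a self-loop).
The vertices on cycles are {H, I, J, K, L, M, N, O, R, S, T, U} — 12 in total.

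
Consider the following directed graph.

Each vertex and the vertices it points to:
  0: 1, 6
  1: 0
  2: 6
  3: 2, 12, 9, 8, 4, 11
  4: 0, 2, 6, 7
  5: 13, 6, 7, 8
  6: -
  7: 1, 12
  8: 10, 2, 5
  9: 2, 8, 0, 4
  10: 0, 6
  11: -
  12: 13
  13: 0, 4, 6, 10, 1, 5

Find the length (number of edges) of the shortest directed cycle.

For each vertex v, BFS finds the shortest path from v back to v.
The shortest such closed walk is 13 → 5 → 13, length 2.

2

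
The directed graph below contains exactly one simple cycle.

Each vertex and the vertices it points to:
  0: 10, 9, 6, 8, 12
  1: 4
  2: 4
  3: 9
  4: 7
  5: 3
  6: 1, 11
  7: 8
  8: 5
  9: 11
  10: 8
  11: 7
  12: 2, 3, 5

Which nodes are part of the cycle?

3, 5, 7, 8, 9, 11

DFS with gray/black marking from 5:
5 gray
  3 gray
    9 gray
      11 gray
        7 gray
          8 gray
            8→5: 5 is gray → back edge
Back edge closes the cycle 5 → 3 → 9 → 11 → 7 → 8 → 5; its vertices are {3, 5, 7, 8, 9, 11}.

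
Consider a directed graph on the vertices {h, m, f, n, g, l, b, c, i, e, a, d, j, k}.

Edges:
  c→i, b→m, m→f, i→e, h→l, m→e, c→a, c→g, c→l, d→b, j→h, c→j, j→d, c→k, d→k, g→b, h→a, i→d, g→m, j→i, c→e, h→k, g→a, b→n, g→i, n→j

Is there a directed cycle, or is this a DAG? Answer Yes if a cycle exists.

DFS with white/gray/black marking, starting from i:
i gray
  d gray
    b gray
      m gray
        e gray
        e black
        f gray
        f black
      m black
      n gray
        j gray
          j→i: i is gray → back edge
Back edge found, so a cycle exists: i → d → b → n → j → i.

Yes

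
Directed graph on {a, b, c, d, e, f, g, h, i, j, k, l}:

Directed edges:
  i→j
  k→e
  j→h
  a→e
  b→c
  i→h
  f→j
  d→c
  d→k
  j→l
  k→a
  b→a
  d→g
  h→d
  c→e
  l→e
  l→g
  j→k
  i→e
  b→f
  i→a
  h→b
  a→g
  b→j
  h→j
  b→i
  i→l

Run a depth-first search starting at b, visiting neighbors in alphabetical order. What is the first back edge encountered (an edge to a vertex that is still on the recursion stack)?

DFS from b (visiting neighbors in alphabetical order); mark gray on enter, black on exit:
b gray
  a gray
    e gray
    e black
    g gray
    g black
  a black
  c gray
    c→e: e black — skip
  c black
  f gray
    j gray
      h gray
        h→b: b is gray → back edge
First back edge: h → b.

h->b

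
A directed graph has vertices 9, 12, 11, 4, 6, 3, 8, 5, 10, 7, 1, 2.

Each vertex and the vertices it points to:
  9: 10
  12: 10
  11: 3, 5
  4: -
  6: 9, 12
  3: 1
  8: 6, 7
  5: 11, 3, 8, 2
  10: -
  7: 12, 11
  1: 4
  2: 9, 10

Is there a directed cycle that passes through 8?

Yes

8 is on a cycle iff 8 can reach itself via ≥1 edge.
8 → 7 → 11 → 5 → 8 — yes.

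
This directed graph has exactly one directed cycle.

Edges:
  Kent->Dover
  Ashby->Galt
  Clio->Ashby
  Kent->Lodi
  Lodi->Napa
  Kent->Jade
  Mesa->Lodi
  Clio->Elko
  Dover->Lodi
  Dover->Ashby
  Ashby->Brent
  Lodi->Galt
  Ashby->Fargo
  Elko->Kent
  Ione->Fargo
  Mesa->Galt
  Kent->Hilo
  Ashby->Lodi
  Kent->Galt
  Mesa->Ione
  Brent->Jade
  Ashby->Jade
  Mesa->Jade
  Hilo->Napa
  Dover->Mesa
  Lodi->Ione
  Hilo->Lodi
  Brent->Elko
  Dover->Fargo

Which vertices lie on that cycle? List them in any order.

DFS with gray/black marking from Elko:
Elko gray
  Kent gray
    Lodi gray
      Napa gray
      Napa black
      Ione gray
        Fargo gray
        Fargo black
      Ione black
      Galt gray
      Galt black
    Lodi black
    Jade gray
    Jade black
    Dover gray
      Mesa gray
        Mesa→Galt: Galt black — skip
        Mesa→Jade: Jade black — skip
        Mesa→Ione: Ione black — skip
        Mesa→Lodi: Lodi black — skip
      Mesa black
      Dover→Fargo: Fargo black — skip
      Ashby gray
        Ashby→Galt: Galt black — skip
        Brent gray
          Brent→Jade: Jade black — skip
          Brent→Elko: Elko is gray → back edge
Back edge closes the cycle Elko → Kent → Dover → Ashby → Brent → Elko; its vertices are {Elko, Kent, Ashby, Brent, Dover}.

Elko, Kent, Ashby, Brent, Dover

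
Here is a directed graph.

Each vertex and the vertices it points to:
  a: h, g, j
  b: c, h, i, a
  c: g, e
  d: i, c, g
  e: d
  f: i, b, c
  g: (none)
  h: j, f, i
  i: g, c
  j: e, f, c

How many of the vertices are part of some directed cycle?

A vertex is on a directed cycle iff it belongs to a strongly connected component of size ≥ 2 (or has a self-loop).
The vertices on cycles are {a, b, c, d, e, f, h, i, j} — 9 in total.

9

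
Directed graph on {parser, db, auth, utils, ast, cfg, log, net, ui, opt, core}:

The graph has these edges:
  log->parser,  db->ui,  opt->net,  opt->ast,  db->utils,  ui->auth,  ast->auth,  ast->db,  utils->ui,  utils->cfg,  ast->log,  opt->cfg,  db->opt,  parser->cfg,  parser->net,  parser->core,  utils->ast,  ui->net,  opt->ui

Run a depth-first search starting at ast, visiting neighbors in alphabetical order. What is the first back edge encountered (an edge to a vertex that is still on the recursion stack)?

opt->ast

DFS from ast (visiting neighbors in alphabetical order); mark gray on enter, black on exit:
ast gray
  auth gray
  auth black
  db gray
    opt gray
      opt→ast: ast is gray → back edge
First back edge: opt → ast.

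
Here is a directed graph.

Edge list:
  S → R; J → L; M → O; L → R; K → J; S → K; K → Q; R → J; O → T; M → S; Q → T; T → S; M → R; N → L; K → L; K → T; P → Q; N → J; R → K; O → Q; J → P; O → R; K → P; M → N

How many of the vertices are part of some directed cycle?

8

A vertex is on a directed cycle iff it belongs to a strongly connected component of size ≥ 2 (or has a self-loop).
The vertices on cycles are {J, K, L, P, Q, R, S, T} — 8 in total.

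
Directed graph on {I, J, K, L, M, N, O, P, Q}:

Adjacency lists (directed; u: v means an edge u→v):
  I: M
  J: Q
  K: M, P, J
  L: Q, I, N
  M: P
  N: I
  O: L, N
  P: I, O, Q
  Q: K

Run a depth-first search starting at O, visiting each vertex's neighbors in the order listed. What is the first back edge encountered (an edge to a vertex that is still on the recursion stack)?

I→M

DFS from O (visiting each vertex's neighbors in the order listed); mark gray on enter, black on exit:
O gray
  L gray
    Q gray
      K gray
        M gray
          P gray
            I gray
              I→M: M is gray → back edge
First back edge: I → M.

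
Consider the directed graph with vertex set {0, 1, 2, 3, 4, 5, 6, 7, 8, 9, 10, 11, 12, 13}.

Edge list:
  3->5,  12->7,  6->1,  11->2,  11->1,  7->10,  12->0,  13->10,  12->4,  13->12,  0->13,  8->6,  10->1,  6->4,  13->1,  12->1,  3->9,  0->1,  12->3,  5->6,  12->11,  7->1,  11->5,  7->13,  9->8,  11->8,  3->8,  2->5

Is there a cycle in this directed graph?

Yes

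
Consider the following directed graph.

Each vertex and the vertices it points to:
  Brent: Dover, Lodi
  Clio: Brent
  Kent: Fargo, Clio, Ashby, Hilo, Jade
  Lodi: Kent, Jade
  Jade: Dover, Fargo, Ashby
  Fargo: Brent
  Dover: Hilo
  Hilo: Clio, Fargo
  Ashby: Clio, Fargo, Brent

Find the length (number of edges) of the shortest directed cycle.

For each vertex v, BFS finds the shortest path from v back to v.
The shortest such closed walk is Lodi → Kent → Clio → Brent → Lodi, length 4.

4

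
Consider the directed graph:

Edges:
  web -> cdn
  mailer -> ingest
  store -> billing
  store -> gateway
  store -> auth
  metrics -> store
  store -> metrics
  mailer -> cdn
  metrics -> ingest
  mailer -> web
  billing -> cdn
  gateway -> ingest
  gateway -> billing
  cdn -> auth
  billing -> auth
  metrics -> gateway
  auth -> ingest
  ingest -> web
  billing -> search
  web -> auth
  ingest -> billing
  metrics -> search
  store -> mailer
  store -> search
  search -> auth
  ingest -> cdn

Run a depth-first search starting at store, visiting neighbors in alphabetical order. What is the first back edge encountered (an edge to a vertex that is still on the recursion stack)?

DFS from store (visiting neighbors in alphabetical order); mark gray on enter, black on exit:
store gray
  auth gray
    ingest gray
      billing gray
        billing→auth: auth is gray → back edge
First back edge: billing → auth.

billing->auth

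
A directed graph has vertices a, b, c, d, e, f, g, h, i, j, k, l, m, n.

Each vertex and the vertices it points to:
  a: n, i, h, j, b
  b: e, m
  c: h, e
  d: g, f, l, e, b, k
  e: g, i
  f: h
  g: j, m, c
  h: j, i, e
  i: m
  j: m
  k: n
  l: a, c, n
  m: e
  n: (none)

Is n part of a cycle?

No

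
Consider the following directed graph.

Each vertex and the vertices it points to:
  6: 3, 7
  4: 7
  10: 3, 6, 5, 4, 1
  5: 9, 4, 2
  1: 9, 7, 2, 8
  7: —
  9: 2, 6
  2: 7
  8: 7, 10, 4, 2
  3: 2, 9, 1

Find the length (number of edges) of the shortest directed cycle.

For each vertex v, BFS finds the shortest path from v back to v.
The shortest such closed walk is 10 → 1 → 8 → 10, length 3.

3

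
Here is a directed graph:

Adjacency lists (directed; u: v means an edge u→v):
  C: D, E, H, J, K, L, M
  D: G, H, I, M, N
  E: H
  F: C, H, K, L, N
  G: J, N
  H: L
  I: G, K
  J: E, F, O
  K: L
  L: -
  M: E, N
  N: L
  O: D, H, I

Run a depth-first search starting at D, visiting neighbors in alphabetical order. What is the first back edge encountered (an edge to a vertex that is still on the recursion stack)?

C→D

DFS from D (visiting neighbors in alphabetical order); mark gray on enter, black on exit:
D gray
  G gray
    J gray
      E gray
        H gray
          L gray
          L black
        H black
      E black
      F gray
        C gray
          C→D: D is gray → back edge
First back edge: C → D.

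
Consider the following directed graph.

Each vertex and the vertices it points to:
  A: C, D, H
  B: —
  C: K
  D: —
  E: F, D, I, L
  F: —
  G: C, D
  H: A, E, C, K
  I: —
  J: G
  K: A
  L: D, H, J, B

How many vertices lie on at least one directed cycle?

A vertex is on a directed cycle iff it belongs to a strongly connected component of size ≥ 2 (or has a self-loop).
The vertices on cycles are {A, C, E, G, H, J, K, L} — 8 in total.

8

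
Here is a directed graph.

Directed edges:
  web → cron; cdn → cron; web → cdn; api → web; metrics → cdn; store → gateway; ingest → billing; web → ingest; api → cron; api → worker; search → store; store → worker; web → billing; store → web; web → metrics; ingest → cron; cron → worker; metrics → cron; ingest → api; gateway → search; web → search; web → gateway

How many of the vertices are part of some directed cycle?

A vertex is on a directed cycle iff it belongs to a strongly connected component of size ≥ 2 (or has a self-loop).
The vertices on cycles are {api, web, store, ingest, search, gateway} — 6 in total.

6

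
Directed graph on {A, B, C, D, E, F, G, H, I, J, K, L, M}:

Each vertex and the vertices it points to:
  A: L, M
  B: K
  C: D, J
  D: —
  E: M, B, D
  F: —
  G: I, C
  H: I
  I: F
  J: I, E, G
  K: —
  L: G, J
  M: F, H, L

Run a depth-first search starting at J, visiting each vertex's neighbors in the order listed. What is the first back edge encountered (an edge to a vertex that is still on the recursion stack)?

C→J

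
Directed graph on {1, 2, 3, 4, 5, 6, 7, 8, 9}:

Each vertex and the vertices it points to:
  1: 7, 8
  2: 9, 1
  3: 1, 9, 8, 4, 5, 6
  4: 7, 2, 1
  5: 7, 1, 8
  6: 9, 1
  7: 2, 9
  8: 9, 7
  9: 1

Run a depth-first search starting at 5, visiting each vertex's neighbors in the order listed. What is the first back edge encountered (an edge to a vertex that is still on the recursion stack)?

1→7

DFS from 5 (visiting each vertex's neighbors in the order listed); mark gray on enter, black on exit:
5 gray
  7 gray
    2 gray
      9 gray
        1 gray
          1→7: 7 is gray → back edge
First back edge: 1 → 7.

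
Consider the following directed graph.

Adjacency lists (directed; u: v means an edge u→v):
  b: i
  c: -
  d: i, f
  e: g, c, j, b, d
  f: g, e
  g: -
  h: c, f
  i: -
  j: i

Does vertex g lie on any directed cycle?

g lies on a cycle iff there is a path from g back to itself.
Exploring from g, it never reaches itself; equivalently, its strongly connected component is a singleton.

No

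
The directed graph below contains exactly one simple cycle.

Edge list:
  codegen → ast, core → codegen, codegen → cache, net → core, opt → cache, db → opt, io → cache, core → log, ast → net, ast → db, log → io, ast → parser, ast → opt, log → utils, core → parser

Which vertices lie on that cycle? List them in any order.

ast, net, core, codegen

DFS with gray/black marking from core:
core gray
  parser gray
  parser black
  log gray
    utils gray
    utils black
    io gray
      cache gray
      cache black
    io black
  log black
  codegen gray
    ast gray
      db gray
        opt gray
          opt→cache: cache black — skip
        opt black
      db black
      ast→opt: opt black — skip
      net gray
        net→core: core is gray → back edge
Back edge closes the cycle core → codegen → ast → net → core; its vertices are {ast, net, core, codegen}.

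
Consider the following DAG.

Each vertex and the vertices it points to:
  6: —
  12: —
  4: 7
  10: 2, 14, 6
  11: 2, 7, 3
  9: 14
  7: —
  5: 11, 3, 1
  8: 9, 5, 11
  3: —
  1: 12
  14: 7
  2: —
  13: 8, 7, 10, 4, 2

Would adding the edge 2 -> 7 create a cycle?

Adding 2→7 creates a cycle iff 7 can already reach 2.
Explore from 7: no path reaches 2. The graph stays acyclic.

No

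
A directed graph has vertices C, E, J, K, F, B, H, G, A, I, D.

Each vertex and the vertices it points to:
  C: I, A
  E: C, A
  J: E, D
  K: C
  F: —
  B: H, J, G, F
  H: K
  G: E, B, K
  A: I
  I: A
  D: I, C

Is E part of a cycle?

E lies on a cycle iff there is a path from E back to itself.
Exploring from E, it never reaches itself; equivalently, its strongly connected component is a singleton.

No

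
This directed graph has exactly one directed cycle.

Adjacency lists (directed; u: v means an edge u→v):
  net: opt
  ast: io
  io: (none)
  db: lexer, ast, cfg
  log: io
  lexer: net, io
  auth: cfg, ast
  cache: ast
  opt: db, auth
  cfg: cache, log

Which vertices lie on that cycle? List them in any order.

db, net, opt, lexer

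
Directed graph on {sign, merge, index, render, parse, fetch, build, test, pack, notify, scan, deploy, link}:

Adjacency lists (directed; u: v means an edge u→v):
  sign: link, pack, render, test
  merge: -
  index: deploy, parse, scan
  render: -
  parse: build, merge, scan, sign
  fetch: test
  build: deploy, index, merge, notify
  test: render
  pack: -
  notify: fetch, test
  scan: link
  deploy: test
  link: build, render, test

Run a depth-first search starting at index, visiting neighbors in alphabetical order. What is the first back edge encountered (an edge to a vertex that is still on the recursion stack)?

build→index

DFS from index (visiting neighbors in alphabetical order); mark gray on enter, black on exit:
index gray
  deploy gray
    test gray
      render gray
      render black
    test black
  deploy black
  parse gray
    build gray
      build→deploy: deploy black — skip
      build→index: index is gray → back edge
First back edge: build → index.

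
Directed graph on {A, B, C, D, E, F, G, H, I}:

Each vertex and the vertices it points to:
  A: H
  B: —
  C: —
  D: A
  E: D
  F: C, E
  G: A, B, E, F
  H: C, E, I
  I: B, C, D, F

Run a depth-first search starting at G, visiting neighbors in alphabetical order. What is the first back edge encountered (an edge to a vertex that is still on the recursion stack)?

D->A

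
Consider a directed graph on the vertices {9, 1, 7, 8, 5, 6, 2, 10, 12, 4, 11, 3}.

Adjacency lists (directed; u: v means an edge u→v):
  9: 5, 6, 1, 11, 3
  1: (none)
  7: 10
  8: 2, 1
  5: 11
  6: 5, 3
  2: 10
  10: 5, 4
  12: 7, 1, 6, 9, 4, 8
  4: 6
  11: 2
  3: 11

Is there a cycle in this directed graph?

Yes

DFS with white/gray/black marking, starting from 3:
3 gray
  11 gray
    2 gray
      10 gray
        5 gray
          5→11: 11 is gray → back edge
Back edge found, so a cycle exists: 11 → 2 → 10 → 5 → 11.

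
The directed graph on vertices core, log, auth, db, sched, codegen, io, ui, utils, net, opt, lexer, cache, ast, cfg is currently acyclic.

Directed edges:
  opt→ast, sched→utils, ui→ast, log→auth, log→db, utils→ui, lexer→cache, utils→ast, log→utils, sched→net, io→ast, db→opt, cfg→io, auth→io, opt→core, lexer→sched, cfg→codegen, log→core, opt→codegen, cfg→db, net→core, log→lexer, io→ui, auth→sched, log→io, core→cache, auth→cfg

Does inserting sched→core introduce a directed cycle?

Adding sched→core creates a cycle iff core can already reach sched.
Explore from core: no path reaches sched. The graph stays acyclic.

No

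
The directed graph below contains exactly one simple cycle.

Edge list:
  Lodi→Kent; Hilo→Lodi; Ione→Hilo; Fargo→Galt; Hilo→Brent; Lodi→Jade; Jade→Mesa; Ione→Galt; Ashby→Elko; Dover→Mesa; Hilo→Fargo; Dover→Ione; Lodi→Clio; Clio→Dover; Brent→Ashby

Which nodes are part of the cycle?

DFS with gray/black marking from Hilo:
Hilo gray
  Fargo gray
    Galt gray
    Galt black
  Fargo black
  Lodi gray
    Jade gray
      Mesa gray
      Mesa black
    Jade black
    Clio gray
      Dover gray
        Ione gray
          Ione→Hilo: Hilo is gray → back edge
Back edge closes the cycle Hilo → Lodi → Clio → Dover → Ione → Hilo; its vertices are {Clio, Hilo, Ione, Lodi, Dover}.

Clio, Hilo, Ione, Lodi, Dover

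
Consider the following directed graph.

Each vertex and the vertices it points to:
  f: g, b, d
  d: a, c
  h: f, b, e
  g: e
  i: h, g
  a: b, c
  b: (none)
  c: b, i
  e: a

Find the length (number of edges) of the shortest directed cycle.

For each vertex v, BFS finds the shortest path from v back to v.
The shortest such closed walk is i → h → e → a → c → i, length 5.

5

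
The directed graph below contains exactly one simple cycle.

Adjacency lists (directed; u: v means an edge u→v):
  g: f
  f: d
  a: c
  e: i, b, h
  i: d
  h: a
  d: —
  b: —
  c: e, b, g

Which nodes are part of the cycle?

DFS with gray/black marking from c:
c gray
  e gray
    i gray
      d gray
      d black
    i black
    b gray
    b black
    h gray
      a gray
        a→c: c is gray → back edge
Back edge closes the cycle c → e → h → a → c; its vertices are {a, c, e, h}.

a, c, e, h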